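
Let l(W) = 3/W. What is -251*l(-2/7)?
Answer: 5271/2 ≈ 2635.5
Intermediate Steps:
-251*l(-2/7) = -753/((-2/7)) = -753/((-2*⅐)) = -753/(-2/7) = -753*(-7)/2 = -251*(-21/2) = 5271/2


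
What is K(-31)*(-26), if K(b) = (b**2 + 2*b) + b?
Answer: -22568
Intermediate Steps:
K(b) = b**2 + 3*b
K(-31)*(-26) = -31*(3 - 31)*(-26) = -31*(-28)*(-26) = 868*(-26) = -22568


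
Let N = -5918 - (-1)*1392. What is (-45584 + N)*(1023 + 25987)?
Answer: -1353471100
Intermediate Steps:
N = -4526 (N = -5918 - 1*(-1392) = -5918 + 1392 = -4526)
(-45584 + N)*(1023 + 25987) = (-45584 - 4526)*(1023 + 25987) = -50110*27010 = -1353471100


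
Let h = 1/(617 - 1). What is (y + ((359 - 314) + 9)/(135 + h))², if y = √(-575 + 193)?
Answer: -2640710740126/6915751921 + 66528*I*√382/83161 ≈ -381.84 + 15.636*I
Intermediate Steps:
y = I*√382 (y = √(-382) = I*√382 ≈ 19.545*I)
h = 1/616 ≈ 0.0016234
(y + ((359 - 314) + 9)/(135 + h))² = (I*√382 + ((359 - 314) + 9)/(135 + 1/616))² = (I*√382 + (45 + 9)/(83161/616))² = (I*√382 + 54*(616/83161))² = (I*√382 + 33264/83161)² = (33264/83161 + I*√382)²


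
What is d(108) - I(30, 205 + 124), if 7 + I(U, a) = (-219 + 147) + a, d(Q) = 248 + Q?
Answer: 106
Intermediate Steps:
I(U, a) = -79 + a (I(U, a) = -7 + ((-219 + 147) + a) = -7 + (-72 + a) = -79 + a)
d(108) - I(30, 205 + 124) = (248 + 108) - (-79 + (205 + 124)) = 356 - (-79 + 329) = 356 - 1*250 = 356 - 250 = 106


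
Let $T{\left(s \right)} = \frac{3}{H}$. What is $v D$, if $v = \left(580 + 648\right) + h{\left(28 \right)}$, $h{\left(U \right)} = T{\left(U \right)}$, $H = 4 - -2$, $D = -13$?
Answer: $- \frac{31941}{2} \approx -15971.0$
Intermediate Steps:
$H = 6$ ($H = 4 + 2 = 6$)
$T{\left(s \right)} = \frac{1}{2}$ ($T{\left(s \right)} = \frac{3}{6} = 3 \cdot \frac{1}{6} = \frac{1}{2}$)
$h{\left(U \right)} = \frac{1}{2}$
$v = \frac{2457}{2}$ ($v = \left(580 + 648\right) + \frac{1}{2} = 1228 + \frac{1}{2} = \frac{2457}{2} \approx 1228.5$)
$v D = \frac{2457}{2} \left(-13\right) = - \frac{31941}{2}$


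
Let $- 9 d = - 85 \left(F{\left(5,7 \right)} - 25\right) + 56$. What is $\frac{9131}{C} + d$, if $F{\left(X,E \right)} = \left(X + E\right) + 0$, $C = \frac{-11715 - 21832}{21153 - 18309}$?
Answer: $- \frac{30296127}{33547} \approx -903.09$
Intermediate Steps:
$C = - \frac{33547}{2844} \approx -11.796$
$F{\left(X,E \right)} = E + X$ ($F{\left(X,E \right)} = \left(E + X\right) + 0 = E + X$)
$d = -129$ ($d = - \frac{- 85 \left(\left(7 + 5\right) - 25\right) + 56}{9} = - \frac{- 85 \left(12 - 25\right) + 56}{9} = - \frac{\left(-85\right) \left(-13\right) + 56}{9} = - \frac{1105 + 56}{9} = \left(- \frac{1}{9}\right) 1161 = -129$)
$\frac{9131}{C} + d = \frac{9131}{- \frac{33547}{2844}} - 129 = 9131 \left(- \frac{2844}{33547}\right) - 129 = - \frac{25968564}{33547} - 129 = - \frac{30296127}{33547}$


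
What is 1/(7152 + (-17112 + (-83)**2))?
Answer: -1/3071 ≈ -0.00032563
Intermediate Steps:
1/(7152 + (-17112 + (-83)**2)) = 1/(7152 + (-17112 + 6889)) = 1/(7152 - 10223) = 1/(-3071) = -1/3071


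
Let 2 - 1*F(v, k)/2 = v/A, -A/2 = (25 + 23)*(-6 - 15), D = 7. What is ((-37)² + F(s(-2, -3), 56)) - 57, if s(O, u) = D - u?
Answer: 663259/504 ≈ 1316.0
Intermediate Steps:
s(O, u) = 7 - u
A = 2016 (A = -2*(25 + 23)*(-6 - 15) = -96*(-21) = -2*(-1008) = 2016)
F(v, k) = 4 - v/1008 (F(v, k) = 4 - 2*v/2016 = 4 - v/1008)
((-37)² + F(s(-2, -3), 56)) - 57 = ((-37)² + (4 - (7 - 1*(-3))/1008)) - 57 = (1369 + (4 - (7 + 3)/1008)) - 57 = (1369 + (4 - 1/1008*10)) - 57 = (1369 + (4 - 5/504)) - 57 = (1369 + 2011/504) - 57 = 691987/504 - 57 = 663259/504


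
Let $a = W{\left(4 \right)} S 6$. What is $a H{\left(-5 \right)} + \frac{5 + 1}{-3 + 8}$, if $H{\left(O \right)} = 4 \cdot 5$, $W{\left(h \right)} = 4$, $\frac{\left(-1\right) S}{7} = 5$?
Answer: $- \frac{83994}{5} \approx -16799.0$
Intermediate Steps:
$S = -35$ ($S = \left(-7\right) 5 = -35$)
$H{\left(O \right)} = 20$
$a = -840$ ($a = 4 \left(-35\right) 6 = \left(-140\right) 6 = -840$)
$a H{\left(-5 \right)} + \frac{5 + 1}{-3 + 8} = \left(-840\right) 20 + \frac{5 + 1}{-3 + 8} = -16800 + \frac{6}{5} = - \frac{83994}{5}$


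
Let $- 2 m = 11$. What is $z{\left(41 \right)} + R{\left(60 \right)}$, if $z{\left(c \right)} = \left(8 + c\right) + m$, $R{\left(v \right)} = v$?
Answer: $\frac{207}{2} \approx 103.5$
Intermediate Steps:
$m = - \frac{11}{2}$ ($m = \left(- \frac{1}{2}\right) 11 = - \frac{11}{2} \approx -5.5$)
$z{\left(c \right)} = \frac{5}{2} + c$ ($z{\left(c \right)} = \left(8 + c\right) - \frac{11}{2} = \frac{5}{2} + c$)
$z{\left(41 \right)} + R{\left(60 \right)} = \left(\frac{5}{2} + 41\right) + 60 = \frac{87}{2} + 60 = \frac{207}{2}$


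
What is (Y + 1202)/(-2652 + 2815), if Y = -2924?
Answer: -1722/163 ≈ -10.564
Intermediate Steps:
(Y + 1202)/(-2652 + 2815) = (-2924 + 1202)/(-2652 + 2815) = -1722/163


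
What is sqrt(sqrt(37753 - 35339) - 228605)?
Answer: sqrt(-228605 + sqrt(2414)) ≈ 478.08*I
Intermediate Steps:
sqrt(sqrt(37753 - 35339) - 228605) = sqrt(sqrt(2414) - 228605) = sqrt(-228605 + sqrt(2414))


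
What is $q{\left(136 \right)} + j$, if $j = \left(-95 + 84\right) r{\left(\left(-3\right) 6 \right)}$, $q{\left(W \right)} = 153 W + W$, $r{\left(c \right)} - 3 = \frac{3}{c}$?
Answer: $\frac{125477}{6} \approx 20913.0$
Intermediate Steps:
$r{\left(c \right)} = 3 + \frac{3}{c}$
$q{\left(W \right)} = 154 W$
$j = - \frac{187}{6}$ ($j = \left(-95 + 84\right) \left(3 + \frac{3}{\left(-3\right) 6}\right) = - 11 \left(3 + \frac{3}{-18}\right) = - 11 \left(3 + 3 \left(- \frac{1}{18}\right)\right) = - 11 \left(3 - \frac{1}{6}\right) = \left(-11\right) \frac{17}{6} = - \frac{187}{6} \approx -31.167$)
$q{\left(136 \right)} + j = 154 \cdot 136 - \frac{187}{6} = 20944 - \frac{187}{6} = \frac{125477}{6}$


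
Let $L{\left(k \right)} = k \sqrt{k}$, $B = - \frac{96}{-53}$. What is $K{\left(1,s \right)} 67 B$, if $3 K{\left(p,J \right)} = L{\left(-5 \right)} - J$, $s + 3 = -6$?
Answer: $\frac{19296}{53} - \frac{10720 i \sqrt{5}}{53} \approx 364.08 - 452.28 i$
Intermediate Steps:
$B = \frac{96}{53}$ ($B = \left(-96\right) \left(- \frac{1}{53}\right) = \frac{96}{53} \approx 1.8113$)
$s = -9$ ($s = -3 - 6 = -9$)
$L{\left(k \right)} = k^{\frac{3}{2}}$
$K{\left(p,J \right)} = - \frac{J}{3} - \frac{5 i \sqrt{5}}{3}$ ($K{\left(p,J \right)} = \frac{\left(-5\right)^{\frac{3}{2}} - J}{3} = \frac{- 5 i \sqrt{5} - J}{3} = \frac{- J - 5 i \sqrt{5}}{3} = - \frac{J}{3} - \frac{5 i \sqrt{5}}{3}$)
$K{\left(1,s \right)} 67 B = \left(\left(- \frac{1}{3}\right) \left(-9\right) - \frac{5 i \sqrt{5}}{3}\right) 67 \cdot \frac{96}{53} = \left(3 - \frac{5 i \sqrt{5}}{3}\right) 67 \cdot \frac{96}{53} = \left(201 - \frac{335 i \sqrt{5}}{3}\right) \frac{96}{53} = \frac{19296}{53} - \frac{10720 i \sqrt{5}}{53}$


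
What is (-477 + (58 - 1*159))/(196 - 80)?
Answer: -289/58 ≈ -4.9828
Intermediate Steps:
(-477 + (58 - 1*159))/(196 - 80) = (-477 + (58 - 159))/116 = (-477 - 101)*(1/116) = -578*1/116 = -289/58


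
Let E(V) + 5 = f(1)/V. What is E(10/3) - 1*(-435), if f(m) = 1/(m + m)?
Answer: 8603/20 ≈ 430.15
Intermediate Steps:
f(m) = 1/(2*m)
E(V) = -5 + 1/(2*V) (E(V) = -5 + ((½)/1)/V = -5 + ((½)*1)/V = -5 + 1/(2*V))
E(10/3) - 1*(-435) = (-5 + 1/(2*((10/3)))) - 1*(-435) = (-5 + 1/(2*((10*(⅓))))) + 435 = (-5 + 1/(2*(10/3))) + 435 = (-5 + (½)*(3/10)) + 435 = (-5 + 3/20) + 435 = -97/20 + 435 = 8603/20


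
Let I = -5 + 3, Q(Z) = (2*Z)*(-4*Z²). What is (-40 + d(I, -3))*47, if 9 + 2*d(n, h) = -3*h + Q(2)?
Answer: -3384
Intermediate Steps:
Q(Z) = -8*Z³
I = -2
d(n, h) = -73/2 - 3*h/2 (d(n, h) = -9/2 + (-3*h - 8*2³)/2 = -9/2 + (-3*h - 8*8)/2 = -9/2 + (-3*h - 64)/2 = -9/2 + (-64 - 3*h)/2 = -9/2 + (-32 - 3*h/2) = -73/2 - 3*h/2)
(-40 + d(I, -3))*47 = (-40 + (-73/2 - 3/2*(-3)))*47 = (-40 + (-73/2 + 9/2))*47 = (-40 - 32)*47 = -72*47 = -3384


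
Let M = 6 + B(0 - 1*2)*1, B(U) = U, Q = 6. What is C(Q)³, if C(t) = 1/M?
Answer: 1/64 ≈ 0.015625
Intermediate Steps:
M = 4 (M = 6 + (0 - 1*2)*1 = 6 + (0 - 2)*1 = 6 - 2*1 = 6 - 2 = 4)
C(t) = ¼ (C(t) = 1/4 = ¼)
C(Q)³ = (¼)³ = 1/64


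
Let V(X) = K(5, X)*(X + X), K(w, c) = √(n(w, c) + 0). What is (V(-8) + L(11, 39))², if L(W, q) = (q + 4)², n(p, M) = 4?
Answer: 3301489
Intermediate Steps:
K(w, c) = 2 (K(w, c) = √(4 + 0) = √4 = 2)
L(W, q) = (4 + q)²
V(X) = 4*X (V(X) = 2*(X + X) = 2*(2*X) = 4*X)
(V(-8) + L(11, 39))² = (4*(-8) + (4 + 39)²)² = (-32 + 43²)² = (-32 + 1849)² = 1817² = 3301489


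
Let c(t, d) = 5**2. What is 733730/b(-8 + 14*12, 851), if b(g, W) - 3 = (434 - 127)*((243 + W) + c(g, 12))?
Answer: 366865/171768 ≈ 2.1358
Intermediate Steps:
c(t, d) = 25
b(g, W) = 82279 + 307*W (b(g, W) = 3 + (434 - 127)*((243 + W) + 25) = 3 + 307*(268 + W) = 3 + (82276 + 307*W) = 82279 + 307*W)
733730/b(-8 + 14*12, 851) = 733730/(82279 + 307*851) = 733730/(82279 + 261257) = 733730/343536 = 733730*(1/343536) = 366865/171768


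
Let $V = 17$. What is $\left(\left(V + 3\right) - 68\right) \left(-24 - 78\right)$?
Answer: $4896$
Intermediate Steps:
$\left(\left(V + 3\right) - 68\right) \left(-24 - 78\right) = \left(\left(17 + 3\right) - 68\right) \left(-24 - 78\right) = \left(20 - 68\right) \left(-102\right) = \left(-48\right) \left(-102\right) = 4896$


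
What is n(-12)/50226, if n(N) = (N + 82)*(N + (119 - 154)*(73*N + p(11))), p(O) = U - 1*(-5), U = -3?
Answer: 1070230/25113 ≈ 42.617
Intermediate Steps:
p(O) = 2 (p(O) = -3 - 1*(-5) = -3 + 5 = 2)
n(N) = (-70 - 2554*N)*(82 + N) (n(N) = (N + 82)*(N + (119 - 154)*(73*N + 2)) = (82 + N)*(N - 35*(2 + 73*N)) = (82 + N)*(N + (-70 - 2555*N)) = (82 + N)*(-70 - 2554*N) = (-70 - 2554*N)*(82 + N))
n(-12)/50226 = (-5740 - 209498*(-12) - 2554*(-12)²)/50226 = (-5740 + 2513976 - 2554*144)*(1/50226) = (-5740 + 2513976 - 367776)*(1/50226) = 2140460*(1/50226) = 1070230/25113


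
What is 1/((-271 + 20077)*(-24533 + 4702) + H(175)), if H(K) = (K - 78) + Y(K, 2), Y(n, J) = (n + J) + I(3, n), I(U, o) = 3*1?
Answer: -1/392772509 ≈ -2.5460e-9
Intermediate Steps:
I(U, o) = 3
Y(n, J) = 3 + J + n (Y(n, J) = (n + J) + 3 = (J + n) + 3 = 3 + J + n)
H(K) = -73 + 2*K (H(K) = (K - 78) + (3 + 2 + K) = (-78 + K) + (5 + K) = -73 + 2*K)
1/((-271 + 20077)*(-24533 + 4702) + H(175)) = 1/((-271 + 20077)*(-24533 + 4702) + (-73 + 2*175)) = 1/(19806*(-19831) + (-73 + 350)) = 1/(-392772786 + 277) = 1/(-392772509) = -1/392772509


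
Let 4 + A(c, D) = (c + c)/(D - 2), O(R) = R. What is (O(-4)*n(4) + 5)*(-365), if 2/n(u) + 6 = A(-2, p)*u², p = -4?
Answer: -166805/89 ≈ -1874.2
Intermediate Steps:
A(c, D) = -4 + 2*c/(-2 + D) (A(c, D) = -4 + (c + c)/(D - 2) = -4 + (2*c)/(-2 + D) = -4 + 2*c/(-2 + D))
n(u) = 2/(-6 - 10*u²/3) (n(u) = 2/(-6 + (2*(4 - 2 - 2*(-4))/(-2 - 4))*u²) = 2/(-6 + (2*(4 - 2 + 8)/(-6))*u²) = 2/(-6 + (2*(-⅙)*10)*u²) = 2/(-6 - 10*u²/3))
(O(-4)*n(4) + 5)*(-365) = (-(-12)/(9 + 5*4²) + 5)*(-365) = (-(-12)/(9 + 5*16) + 5)*(-365) = (-(-12)/(9 + 80) + 5)*(-365) = (-(-12)/89 + 5)*(-365) = (-4*(-3/89) + 5)*(-365) = (12/89 + 5)*(-365) = (457/89)*(-365) = -166805/89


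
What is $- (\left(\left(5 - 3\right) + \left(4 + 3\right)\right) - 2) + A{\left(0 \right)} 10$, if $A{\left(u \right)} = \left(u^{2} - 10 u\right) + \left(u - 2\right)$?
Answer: $-27$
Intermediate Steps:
$A{\left(u \right)} = -2 + u^{2} - 9 u$ ($A{\left(u \right)} = \left(u^{2} - 10 u\right) + \left(u - 2\right) = \left(u^{2} - 10 u\right) + \left(-2 + u\right) = -2 + u^{2} - 9 u$)
$- (\left(\left(5 - 3\right) + \left(4 + 3\right)\right) - 2) + A{\left(0 \right)} 10 = - (\left(\left(5 - 3\right) + \left(4 + 3\right)\right) - 2) + \left(-2 + 0^{2} - 0\right) 10 = - (\left(2 + 7\right) - 2) + \left(-2 + 0 + 0\right) 10 = - (9 - 2) - 20 = \left(-1\right) 7 - 20 = -7 - 20 = -27$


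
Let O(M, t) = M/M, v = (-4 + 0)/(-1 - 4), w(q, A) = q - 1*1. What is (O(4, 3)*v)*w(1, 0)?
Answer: 0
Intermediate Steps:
w(q, A) = -1 + q (w(q, A) = q - 1 = -1 + q)
v = 4/5 (v = -4/(-5) = -4*(-1/5) = 4/5 ≈ 0.80000)
O(M, t) = 1
(O(4, 3)*v)*w(1, 0) = (1*(4/5))*(-1 + 1) = (4/5)*0 = 0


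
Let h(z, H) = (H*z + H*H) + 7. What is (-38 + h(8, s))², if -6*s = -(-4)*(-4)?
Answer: 529/81 ≈ 6.5309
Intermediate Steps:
s = 8/3 (s = -(-1)*(-4*(-4))/6 = -(-1)*16/6 = -⅙*(-16) = 8/3 ≈ 2.6667)
h(z, H) = 7 + H² + H*z (h(z, H) = (H*z + H²) + 7 = (H² + H*z) + 7 = 7 + H² + H*z)
(-38 + h(8, s))² = (-38 + (7 + (8/3)² + (8/3)*8))² = (-38 + (7 + 64/9 + 64/3))² = (-38 + 319/9)² = (-23/9)² = 529/81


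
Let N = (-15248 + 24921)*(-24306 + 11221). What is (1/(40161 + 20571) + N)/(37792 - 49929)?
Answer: 7686922422059/737104284 ≈ 10429.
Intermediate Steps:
N = -126571205 (N = 9673*(-13085) = -126571205)
(1/(40161 + 20571) + N)/(37792 - 49929) = (1/(40161 + 20571) - 126571205)/(37792 - 49929) = (1/60732 - 126571205)/(-12137) = (1/60732 - 126571205)*(-1/12137) = -7686922422059/60732*(-1/12137) = 7686922422059/737104284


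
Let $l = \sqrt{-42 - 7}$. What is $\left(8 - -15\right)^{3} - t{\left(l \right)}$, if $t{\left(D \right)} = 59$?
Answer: $12108$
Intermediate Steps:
$l = 7 i$ ($l = \sqrt{-49} = 7 i \approx 7.0 i$)
$\left(8 - -15\right)^{3} - t{\left(l \right)} = \left(8 - -15\right)^{3} - 59 = \left(8 + 15\right)^{3} - 59 = 23^{3} - 59 = 12167 - 59 = 12108$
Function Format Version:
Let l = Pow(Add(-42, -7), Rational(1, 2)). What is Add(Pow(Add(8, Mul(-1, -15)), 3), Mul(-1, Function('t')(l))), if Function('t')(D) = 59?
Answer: 12108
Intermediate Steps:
l = Mul(7, I) (l = Pow(-49, Rational(1, 2)) = Mul(7, I) ≈ Mul(7.0000, I))
Add(Pow(Add(8, Mul(-1, -15)), 3), Mul(-1, Function('t')(l))) = Add(Pow(Add(8, Mul(-1, -15)), 3), Mul(-1, 59)) = Add(Pow(Add(8, 15), 3), -59) = Add(Pow(23, 3), -59) = Add(12167, -59) = 12108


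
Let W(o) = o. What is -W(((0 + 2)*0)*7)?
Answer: 0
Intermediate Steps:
-W(((0 + 2)*0)*7) = -(0 + 2)*0*7 = -2*0*7 = -0*7 = -1*0 = 0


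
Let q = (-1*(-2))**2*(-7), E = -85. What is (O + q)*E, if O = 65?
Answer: -3145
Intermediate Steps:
q = -28 (q = 2**2*(-7) = 4*(-7) = -28)
(O + q)*E = (65 - 28)*(-85) = 37*(-85) = -3145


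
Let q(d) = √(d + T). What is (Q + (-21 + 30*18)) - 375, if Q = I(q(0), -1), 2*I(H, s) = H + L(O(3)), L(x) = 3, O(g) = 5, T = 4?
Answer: 293/2 ≈ 146.50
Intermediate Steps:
q(d) = √(4 + d) (q(d) = √(d + 4) = √(4 + d))
I(H, s) = 3/2 + H/2 (I(H, s) = (H + 3)/2 = (3 + H)/2 = 3/2 + H/2)
Q = 5/2 (Q = 3/2 + √(4 + 0)/2 = 3/2 + √4/2 = 3/2 + (½)*2 = 3/2 + 1 = 5/2 ≈ 2.5000)
(Q + (-21 + 30*18)) - 375 = (5/2 + (-21 + 30*18)) - 375 = (5/2 + (-21 + 540)) - 375 = (5/2 + 519) - 375 = 1043/2 - 375 = 293/2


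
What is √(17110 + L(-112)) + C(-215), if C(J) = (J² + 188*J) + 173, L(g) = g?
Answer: 5978 + √16998 ≈ 6108.4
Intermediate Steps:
C(J) = 173 + J² + 188*J
√(17110 + L(-112)) + C(-215) = √(17110 - 112) + (173 + (-215)² + 188*(-215)) = √16998 + (173 + 46225 - 40420) = √16998 + 5978 = 5978 + √16998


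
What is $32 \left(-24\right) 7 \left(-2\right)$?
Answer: $10752$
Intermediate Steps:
$32 \left(-24\right) 7 \left(-2\right) = \left(-768\right) \left(-14\right) = 10752$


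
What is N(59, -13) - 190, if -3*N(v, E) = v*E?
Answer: 197/3 ≈ 65.667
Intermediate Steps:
N(v, E) = -E*v/3 (N(v, E) = -v*E/3 = -E*v/3)
N(59, -13) - 190 = -⅓*(-13)*59 - 190 = 767/3 - 190 = 197/3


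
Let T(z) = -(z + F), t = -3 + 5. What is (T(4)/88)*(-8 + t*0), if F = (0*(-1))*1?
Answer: 4/11 ≈ 0.36364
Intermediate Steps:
F = 0 (F = 0*1 = 0)
t = 2
T(z) = -z (T(z) = -(z + 0) = -z)
(T(4)/88)*(-8 + t*0) = (-1*4/88)*(-8 + 2*0) = (-4*1/88)*(-8 + 0) = -1/22*(-8) = 4/11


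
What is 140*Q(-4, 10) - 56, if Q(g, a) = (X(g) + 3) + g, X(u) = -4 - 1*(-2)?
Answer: -476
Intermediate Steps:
X(u) = -2 (X(u) = -4 + 2 = -2)
Q(g, a) = 1 + g (Q(g, a) = (-2 + 3) + g = 1 + g)
140*Q(-4, 10) - 56 = 140*(1 - 4) - 56 = 140*(-3) - 56 = -420 - 56 = -476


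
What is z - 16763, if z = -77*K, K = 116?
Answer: -25695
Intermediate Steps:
z = -8932 (z = -77*116 = -8932)
z - 16763 = -8932 - 16763 = -25695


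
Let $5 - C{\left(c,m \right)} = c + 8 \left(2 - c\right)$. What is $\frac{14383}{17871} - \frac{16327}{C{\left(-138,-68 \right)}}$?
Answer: $\frac{305832008}{17459967} \approx 17.516$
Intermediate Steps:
$C{\left(c,m \right)} = -11 + 7 c$ ($C{\left(c,m \right)} = 5 - \left(c + 8 \left(2 - c\right)\right) = 5 - \left(c - \left(-16 + 8 c\right)\right) = 5 - \left(16 - 7 c\right) = 5 + \left(-16 + 7 c\right) = -11 + 7 c$)
$\frac{14383}{17871} - \frac{16327}{C{\left(-138,-68 \right)}} = \frac{14383}{17871} - \frac{16327}{-11 + 7 \left(-138\right)} = 14383 \cdot \frac{1}{17871} - \frac{16327}{-11 - 966} = \frac{14383}{17871} - \frac{16327}{-977} = \frac{14383}{17871} - - \frac{16327}{977} = \frac{14383}{17871} + \frac{16327}{977} = \frac{305832008}{17459967}$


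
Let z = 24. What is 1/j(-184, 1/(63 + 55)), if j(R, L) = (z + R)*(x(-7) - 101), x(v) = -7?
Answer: 1/17280 ≈ 5.7870e-5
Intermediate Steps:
j(R, L) = -2592 - 108*R (j(R, L) = (24 + R)*(-7 - 101) = (24 + R)*(-108) = -2592 - 108*R)
1/j(-184, 1/(63 + 55)) = 1/(-2592 - 108*(-184)) = 1/(-2592 + 19872) = 1/17280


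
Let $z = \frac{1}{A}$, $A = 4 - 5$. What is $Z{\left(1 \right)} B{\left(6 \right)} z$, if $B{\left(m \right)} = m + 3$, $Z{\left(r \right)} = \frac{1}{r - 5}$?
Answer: $\frac{9}{4} \approx 2.25$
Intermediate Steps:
$Z{\left(r \right)} = \frac{1}{-5 + r}$
$A = -1$ ($A = 4 - 5 = -1$)
$B{\left(m \right)} = 3 + m$
$z = -1$ ($z = \frac{1}{-1} = -1$)
$Z{\left(1 \right)} B{\left(6 \right)} z = \frac{3 + 6}{-5 + 1} \left(-1\right) = \frac{1}{-4} \cdot 9 \left(-1\right) = \left(- \frac{1}{4}\right) 9 \left(-1\right) = \left(- \frac{9}{4}\right) \left(-1\right) = \frac{9}{4}$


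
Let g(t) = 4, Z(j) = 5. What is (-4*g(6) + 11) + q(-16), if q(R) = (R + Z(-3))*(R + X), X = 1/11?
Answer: 170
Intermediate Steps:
X = 1/11 ≈ 0.090909
q(R) = (5 + R)*(1/11 + R) (q(R) = (R + 5)*(R + 1/11) = (5 + R)*(1/11 + R))
(-4*g(6) + 11) + q(-16) = (-4*4 + 11) + (5/11 + (-16)**2 + (56/11)*(-16)) = (-16 + 11) + (5/11 + 256 - 896/11) = -5 + 175 = 170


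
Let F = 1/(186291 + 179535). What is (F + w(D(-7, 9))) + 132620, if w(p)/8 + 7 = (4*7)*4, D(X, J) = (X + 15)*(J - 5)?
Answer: 48823137961/365826 ≈ 1.3346e+5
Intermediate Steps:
D(X, J) = (-5 + J)*(15 + X) (D(X, J) = (15 + X)*(-5 + J) = (-5 + J)*(15 + X))
F = 1/365826 ≈ 2.7335e-6
w(p) = 840 (w(p) = -56 + 8*((4*7)*4) = -56 + 8*(28*4) = -56 + 8*112 = -56 + 896 = 840)
(F + w(D(-7, 9))) + 132620 = (1/365826 + 840) + 132620 = 307293841/365826 + 132620 = 48823137961/365826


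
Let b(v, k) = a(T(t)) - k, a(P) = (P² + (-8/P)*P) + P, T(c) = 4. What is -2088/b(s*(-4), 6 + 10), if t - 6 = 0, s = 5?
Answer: 522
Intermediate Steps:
t = 6 (t = 6 + 0 = 6)
a(P) = -8 + P + P² (a(P) = (P² - 8) + P = (-8 + P²) + P = -8 + P + P²)
b(v, k) = 12 - k (b(v, k) = (-8 + 4 + 4²) - k = (-8 + 4 + 16) - k = 12 - k)
-2088/b(s*(-4), 6 + 10) = -2088/(12 - (6 + 10)) = -2088/(12 - 1*16) = -2088/(12 - 16) = -2088/(-4) = -2088*(-¼) = 522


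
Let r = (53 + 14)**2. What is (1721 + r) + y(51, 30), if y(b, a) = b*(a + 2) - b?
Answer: 7791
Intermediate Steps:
r = 4489 (r = 67**2 = 4489)
y(b, a) = -b + b*(2 + a) (y(b, a) = b*(2 + a) - b = -b + b*(2 + a))
(1721 + r) + y(51, 30) = (1721 + 4489) + 51*(1 + 30) = 6210 + 51*31 = 6210 + 1581 = 7791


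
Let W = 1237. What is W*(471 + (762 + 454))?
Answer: 2086819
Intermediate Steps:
W*(471 + (762 + 454)) = 1237*(471 + (762 + 454)) = 1237*(471 + 1216) = 1237*1687 = 2086819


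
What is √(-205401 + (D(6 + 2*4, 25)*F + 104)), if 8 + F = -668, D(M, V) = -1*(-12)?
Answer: I*√213409 ≈ 461.96*I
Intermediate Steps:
D(M, V) = 12
F = -676 (F = -8 - 668 = -676)
√(-205401 + (D(6 + 2*4, 25)*F + 104)) = √(-205401 + (12*(-676) + 104)) = √(-205401 + (-8112 + 104)) = √(-205401 - 8008) = √(-213409) = I*√213409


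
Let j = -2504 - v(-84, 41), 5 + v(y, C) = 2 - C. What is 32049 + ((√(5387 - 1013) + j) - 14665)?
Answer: 14924 + 27*√6 ≈ 14990.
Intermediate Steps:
v(y, C) = -3 - C (v(y, C) = -5 + (2 - C) = -3 - C)
j = -2460 (j = -2504 - (-3 - 1*41) = -2504 - (-3 - 41) = -2504 - 1*(-44) = -2504 + 44 = -2460)
32049 + ((√(5387 - 1013) + j) - 14665) = 32049 + ((√(5387 - 1013) - 2460) - 14665) = 32049 + ((√4374 - 2460) - 14665) = 32049 + ((27*√6 - 2460) - 14665) = 32049 + ((-2460 + 27*√6) - 14665) = 32049 + (-17125 + 27*√6) = 14924 + 27*√6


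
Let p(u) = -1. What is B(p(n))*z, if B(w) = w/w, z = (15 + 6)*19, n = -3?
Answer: 399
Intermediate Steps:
z = 399 (z = 21*19 = 399)
B(w) = 1
B(p(n))*z = 1*399 = 399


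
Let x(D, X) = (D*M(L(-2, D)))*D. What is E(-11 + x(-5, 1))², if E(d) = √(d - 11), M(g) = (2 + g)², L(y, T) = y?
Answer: -22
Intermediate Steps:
x(D, X) = 0 (x(D, X) = (D*(2 - 2)²)*D = (D*0²)*D = (D*0)*D = 0*D = 0)
E(d) = √(-11 + d)
E(-11 + x(-5, 1))² = (√(-11 + (-11 + 0)))² = (√(-11 - 11))² = (√(-22))² = (I*√22)² = -22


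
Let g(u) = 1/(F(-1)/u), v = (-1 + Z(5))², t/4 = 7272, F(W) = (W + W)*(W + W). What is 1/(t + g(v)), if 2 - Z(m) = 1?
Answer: 1/29088 ≈ 3.4378e-5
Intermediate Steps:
Z(m) = 1 (Z(m) = 2 - 1*1 = 2 - 1 = 1)
F(W) = 4*W² (F(W) = (2*W)*(2*W) = 4*W²)
t = 29088 (t = 4*7272 = 29088)
v = 0 (v = (-1 + 1)² = 0² = 0)
g(u) = u/4 (g(u) = 1/((4*(-1)²)/u) = 1/((4*1)/u) = 1/(4/u) = u/4)
1/(t + g(v)) = 1/(29088 + (¼)*0) = 1/(29088 + 0) = 1/29088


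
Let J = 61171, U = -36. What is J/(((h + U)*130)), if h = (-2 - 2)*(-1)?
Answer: -61171/4160 ≈ -14.705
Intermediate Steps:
h = 4 (h = -4*(-1) = 4)
J/(((h + U)*130)) = 61171/(((4 - 36)*130)) = 61171/((-32*130)) = 61171/(-4160) = 61171*(-1/4160) = -61171/4160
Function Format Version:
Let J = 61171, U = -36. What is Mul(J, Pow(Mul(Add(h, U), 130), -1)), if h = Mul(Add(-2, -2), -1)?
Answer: Rational(-61171, 4160) ≈ -14.705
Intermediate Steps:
h = 4 (h = Mul(-4, -1) = 4)
Mul(J, Pow(Mul(Add(h, U), 130), -1)) = Mul(61171, Pow(Mul(Add(4, -36), 130), -1)) = Mul(61171, Pow(Mul(-32, 130), -1)) = Mul(61171, Pow(-4160, -1)) = Mul(61171, Rational(-1, 4160)) = Rational(-61171, 4160)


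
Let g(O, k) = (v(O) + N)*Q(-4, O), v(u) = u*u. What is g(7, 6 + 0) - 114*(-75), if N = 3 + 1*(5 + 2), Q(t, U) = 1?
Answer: 8609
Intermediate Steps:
v(u) = u²
N = 10 (N = 3 + 1*7 = 3 + 7 = 10)
g(O, k) = 10 + O² (g(O, k) = (O² + 10)*1 = (10 + O²)*1 = 10 + O²)
g(7, 6 + 0) - 114*(-75) = (10 + 7²) - 114*(-75) = (10 + 49) + 8550 = 59 + 8550 = 8609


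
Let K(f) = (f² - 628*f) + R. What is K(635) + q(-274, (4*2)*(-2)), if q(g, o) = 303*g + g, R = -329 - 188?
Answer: -79368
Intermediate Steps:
R = -517
q(g, o) = 304*g
K(f) = -517 + f² - 628*f (K(f) = (f² - 628*f) - 517 = -517 + f² - 628*f)
K(635) + q(-274, (4*2)*(-2)) = (-517 + 635² - 628*635) + 304*(-274) = (-517 + 403225 - 398780) - 83296 = 3928 - 83296 = -79368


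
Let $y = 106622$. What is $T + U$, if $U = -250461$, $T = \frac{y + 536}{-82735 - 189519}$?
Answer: $- \frac{34094558126}{136127} \approx -2.5046 \cdot 10^{5}$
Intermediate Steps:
$T = - \frac{53579}{136127}$ ($T = \frac{106622 + 536}{-82735 - 189519} = \frac{107158}{-272254} = 107158 \left(- \frac{1}{272254}\right) = - \frac{53579}{136127} \approx -0.3936$)
$T + U = - \frac{53579}{136127} - 250461 = - \frac{34094558126}{136127}$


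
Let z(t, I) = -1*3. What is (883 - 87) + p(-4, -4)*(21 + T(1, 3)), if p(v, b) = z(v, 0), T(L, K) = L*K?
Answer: 724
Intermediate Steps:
T(L, K) = K*L
z(t, I) = -3
p(v, b) = -3
(883 - 87) + p(-4, -4)*(21 + T(1, 3)) = (883 - 87) - 3*(21 + 3*1) = 796 - 3*(21 + 3) = 796 - 3*24 = 796 - 72 = 724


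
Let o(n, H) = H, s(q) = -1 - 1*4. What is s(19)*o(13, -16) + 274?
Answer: 354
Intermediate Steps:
s(q) = -5 (s(q) = -1 - 4 = -5)
s(19)*o(13, -16) + 274 = -5*(-16) + 274 = 80 + 274 = 354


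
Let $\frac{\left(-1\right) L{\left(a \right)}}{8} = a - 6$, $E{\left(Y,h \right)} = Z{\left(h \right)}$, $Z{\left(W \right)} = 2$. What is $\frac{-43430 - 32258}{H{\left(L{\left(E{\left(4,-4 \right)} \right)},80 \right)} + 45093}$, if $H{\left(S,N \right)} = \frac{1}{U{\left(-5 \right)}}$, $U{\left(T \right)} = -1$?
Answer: $- \frac{18922}{11273} \approx -1.6785$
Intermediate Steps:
$E{\left(Y,h \right)} = 2$
$L{\left(a \right)} = 48 - 8 a$ ($L{\left(a \right)} = - 8 \left(a - 6\right) = - 8 \left(-6 + a\right) = 48 - 8 a$)
$H{\left(S,N \right)} = -1$ ($H{\left(S,N \right)} = \frac{1}{-1} = -1$)
$\frac{-43430 - 32258}{H{\left(L{\left(E{\left(4,-4 \right)} \right)},80 \right)} + 45093} = \frac{-43430 - 32258}{-1 + 45093} = - \frac{75688}{45092} = \left(-75688\right) \frac{1}{45092} = - \frac{18922}{11273}$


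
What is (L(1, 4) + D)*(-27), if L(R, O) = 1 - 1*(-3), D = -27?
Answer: 621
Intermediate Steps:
L(R, O) = 4 (L(R, O) = 1 + 3 = 4)
(L(1, 4) + D)*(-27) = (4 - 27)*(-27) = -23*(-27) = 621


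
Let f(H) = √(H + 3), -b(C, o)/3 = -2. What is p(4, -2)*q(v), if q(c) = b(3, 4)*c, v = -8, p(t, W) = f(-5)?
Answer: -48*I*√2 ≈ -67.882*I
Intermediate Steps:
b(C, o) = 6 (b(C, o) = -3*(-2) = 6)
f(H) = √(3 + H)
p(t, W) = I*√2 (p(t, W) = √(3 - 5) = √(-2) = I*√2)
q(c) = 6*c
p(4, -2)*q(v) = (I*√2)*(6*(-8)) = (I*√2)*(-48) = -48*I*√2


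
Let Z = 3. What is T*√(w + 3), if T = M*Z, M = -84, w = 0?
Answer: -252*√3 ≈ -436.48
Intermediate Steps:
T = -252 (T = -84*3 = -252)
T*√(w + 3) = -252*√(0 + 3) = -252*√3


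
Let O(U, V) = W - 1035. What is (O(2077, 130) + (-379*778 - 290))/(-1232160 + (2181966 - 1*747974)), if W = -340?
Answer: -296527/201832 ≈ -1.4692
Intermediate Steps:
O(U, V) = -1375 (O(U, V) = -340 - 1035 = -1375)
(O(2077, 130) + (-379*778 - 290))/(-1232160 + (2181966 - 1*747974)) = (-1375 + (-379*778 - 290))/(-1232160 + (2181966 - 1*747974)) = (-1375 + (-294862 - 290))/(-1232160 + (2181966 - 747974)) = (-1375 - 295152)/(-1232160 + 1433992) = -296527/201832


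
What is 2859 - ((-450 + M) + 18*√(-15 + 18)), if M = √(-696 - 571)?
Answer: 3309 - 18*√3 - I*√1267 ≈ 3277.8 - 35.595*I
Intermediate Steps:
M = I*√1267 (M = √(-1267) = I*√1267 ≈ 35.595*I)
2859 - ((-450 + M) + 18*√(-15 + 18)) = 2859 - ((-450 + I*√1267) + 18*√(-15 + 18)) = 2859 - ((-450 + I*√1267) + 18*√3) = 2859 - (-450 + 18*√3 + I*√1267) = 2859 + (450 - 18*√3 - I*√1267) = 3309 - 18*√3 - I*√1267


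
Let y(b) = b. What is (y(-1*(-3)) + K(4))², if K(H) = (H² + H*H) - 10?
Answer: 625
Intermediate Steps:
K(H) = -10 + 2*H² (K(H) = (H² + H²) - 10 = 2*H² - 10 = -10 + 2*H²)
(y(-1*(-3)) + K(4))² = (-1*(-3) + (-10 + 2*4²))² = (3 + (-10 + 2*16))² = (3 + (-10 + 32))² = (3 + 22)² = 25² = 625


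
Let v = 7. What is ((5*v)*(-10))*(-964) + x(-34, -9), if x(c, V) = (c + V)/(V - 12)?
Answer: 7085443/21 ≈ 3.3740e+5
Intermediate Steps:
x(c, V) = (V + c)/(-12 + V)
((5*v)*(-10))*(-964) + x(-34, -9) = ((5*7)*(-10))*(-964) + (-9 - 34)/(-12 - 9) = (35*(-10))*(-964) - 43/(-21) = -350*(-964) - 1/21*(-43) = 337400 + 43/21 = 7085443/21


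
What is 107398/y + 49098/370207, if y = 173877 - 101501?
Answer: 21656504117/13397050916 ≈ 1.6165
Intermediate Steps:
y = 72376
107398/y + 49098/370207 = 107398/72376 + 49098/370207 = 107398*(1/72376) + 49098*(1/370207) = 53699/36188 + 49098/370207 = 21656504117/13397050916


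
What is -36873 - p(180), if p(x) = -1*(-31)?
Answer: -36904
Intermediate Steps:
p(x) = 31
-36873 - p(180) = -36873 - 1*31 = -36873 - 31 = -36904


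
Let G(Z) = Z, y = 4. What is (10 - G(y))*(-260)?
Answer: -1560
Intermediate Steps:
(10 - G(y))*(-260) = (10 - 1*4)*(-260) = (10 - 4)*(-260) = 6*(-260) = -1560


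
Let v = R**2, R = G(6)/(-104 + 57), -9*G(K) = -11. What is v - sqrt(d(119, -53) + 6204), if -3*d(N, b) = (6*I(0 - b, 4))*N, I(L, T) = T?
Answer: 121/178929 - 2*sqrt(1313) ≈ -72.470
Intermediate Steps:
G(K) = 11/9 (G(K) = -1/9*(-11) = 11/9)
d(N, b) = -8*N (d(N, b) = -6*4*N/3 = -8*N)
R = -11/423 (R = 11/(9*(-104 + 57)) = (11/9)/(-47) = (11/9)*(-1/47) = -11/423 ≈ -0.026005)
v = 121/178929 (v = (-11/423)**2 = 121/178929 ≈ 0.00067625)
v - sqrt(d(119, -53) + 6204) = 121/178929 - sqrt(-8*119 + 6204) = 121/178929 - sqrt(-952 + 6204) = 121/178929 - sqrt(5252) = 121/178929 - 2*sqrt(1313)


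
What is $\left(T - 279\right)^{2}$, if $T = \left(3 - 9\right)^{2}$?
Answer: $59049$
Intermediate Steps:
$T = 36$ ($T = \left(-6\right)^{2} = 36$)
$\left(T - 279\right)^{2} = \left(36 - 279\right)^{2} = \left(-243\right)^{2} = 59049$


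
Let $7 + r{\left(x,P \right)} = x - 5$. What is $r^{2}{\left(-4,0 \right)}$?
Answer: $256$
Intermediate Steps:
$r{\left(x,P \right)} = -12 + x$ ($r{\left(x,P \right)} = -7 + \left(x - 5\right) = -7 + \left(-5 + x\right) = -12 + x$)
$r^{2}{\left(-4,0 \right)} = \left(-12 - 4\right)^{2} = \left(-16\right)^{2} = 256$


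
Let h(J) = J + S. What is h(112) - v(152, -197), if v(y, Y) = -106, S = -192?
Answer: 26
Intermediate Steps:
h(J) = -192 + J (h(J) = J - 192 = -192 + J)
h(112) - v(152, -197) = (-192 + 112) - 1*(-106) = -80 + 106 = 26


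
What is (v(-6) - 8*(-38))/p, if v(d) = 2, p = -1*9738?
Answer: -17/541 ≈ -0.031423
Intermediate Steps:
p = -9738
(v(-6) - 8*(-38))/p = (2 - 8*(-38))/(-9738) = (2 + 304)*(-1/9738) = 306*(-1/9738) = -17/541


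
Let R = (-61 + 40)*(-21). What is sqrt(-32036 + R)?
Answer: I*sqrt(31595) ≈ 177.75*I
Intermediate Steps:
R = 441 (R = -21*(-21) = 441)
sqrt(-32036 + R) = sqrt(-32036 + 441) = sqrt(-31595) = I*sqrt(31595)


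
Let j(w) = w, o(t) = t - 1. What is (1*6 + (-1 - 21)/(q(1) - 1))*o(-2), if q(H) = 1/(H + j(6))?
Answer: -95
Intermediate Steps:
o(t) = -1 + t
q(H) = 1/(6 + H) (q(H) = 1/(H + 6) = 1/(6 + H))
(1*6 + (-1 - 21)/(q(1) - 1))*o(-2) = (1*6 + (-1 - 21)/(1/(6 + 1) - 1))*(-1 - 2) = (6 - 22/(1/7 - 1))*(-3) = (6 - 22/(⅐ - 1))*(-3) = (6 - 22/(-6/7))*(-3) = (6 - 22*(-7/6))*(-3) = (6 + 77/3)*(-3) = (95/3)*(-3) = -95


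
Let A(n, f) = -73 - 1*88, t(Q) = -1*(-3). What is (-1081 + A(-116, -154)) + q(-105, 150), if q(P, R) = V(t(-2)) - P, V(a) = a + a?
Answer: -1131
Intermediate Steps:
t(Q) = 3
A(n, f) = -161 (A(n, f) = -73 - 88 = -161)
V(a) = 2*a
q(P, R) = 6 - P (q(P, R) = 2*3 - P = 6 - P)
(-1081 + A(-116, -154)) + q(-105, 150) = (-1081 - 161) + (6 - 1*(-105)) = -1242 + (6 + 105) = -1242 + 111 = -1131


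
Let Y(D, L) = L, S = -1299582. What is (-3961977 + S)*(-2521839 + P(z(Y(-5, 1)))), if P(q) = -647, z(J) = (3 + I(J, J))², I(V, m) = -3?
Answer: 13272208915674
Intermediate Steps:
z(J) = 0 (z(J) = (3 - 3)² = 0² = 0)
(-3961977 + S)*(-2521839 + P(z(Y(-5, 1)))) = (-3961977 - 1299582)*(-2521839 - 647) = -5261559*(-2522486) = 13272208915674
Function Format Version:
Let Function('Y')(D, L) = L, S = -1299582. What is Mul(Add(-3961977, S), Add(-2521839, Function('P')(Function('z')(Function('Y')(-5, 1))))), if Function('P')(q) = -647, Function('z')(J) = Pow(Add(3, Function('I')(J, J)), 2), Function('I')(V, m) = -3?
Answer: 13272208915674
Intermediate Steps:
Function('z')(J) = 0 (Function('z')(J) = Pow(Add(3, -3), 2) = Pow(0, 2) = 0)
Mul(Add(-3961977, S), Add(-2521839, Function('P')(Function('z')(Function('Y')(-5, 1))))) = Mul(Add(-3961977, -1299582), Add(-2521839, -647)) = Mul(-5261559, -2522486) = 13272208915674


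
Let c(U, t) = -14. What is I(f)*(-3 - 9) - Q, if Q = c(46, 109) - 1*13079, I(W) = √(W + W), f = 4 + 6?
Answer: 13093 - 24*√5 ≈ 13039.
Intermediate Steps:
f = 10
I(W) = √2*√W (I(W) = √(2*W) = √2*√W)
Q = -13093 (Q = -14 - 1*13079 = -14 - 13079 = -13093)
I(f)*(-3 - 9) - Q = (√2*√10)*(-3 - 9) - 1*(-13093) = (2*√5)*(-12) + 13093 = -24*√5 + 13093 = 13093 - 24*√5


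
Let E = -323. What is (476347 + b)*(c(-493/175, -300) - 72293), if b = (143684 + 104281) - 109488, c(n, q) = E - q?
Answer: -44461612384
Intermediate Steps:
c(n, q) = -323 - q
b = 138477 (b = 247965 - 109488 = 138477)
(476347 + b)*(c(-493/175, -300) - 72293) = (476347 + 138477)*((-323 - 1*(-300)) - 72293) = 614824*((-323 + 300) - 72293) = 614824*(-23 - 72293) = 614824*(-72316) = -44461612384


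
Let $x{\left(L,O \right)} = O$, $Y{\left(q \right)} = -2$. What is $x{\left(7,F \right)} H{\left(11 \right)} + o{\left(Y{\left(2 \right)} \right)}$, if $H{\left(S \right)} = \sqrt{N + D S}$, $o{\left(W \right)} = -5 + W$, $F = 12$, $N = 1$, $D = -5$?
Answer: $-7 + 36 i \sqrt{6} \approx -7.0 + 88.182 i$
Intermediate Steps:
$H{\left(S \right)} = \sqrt{1 - 5 S}$
$x{\left(7,F \right)} H{\left(11 \right)} + o{\left(Y{\left(2 \right)} \right)} = 12 \sqrt{1 - 55} - 7 = 12 \sqrt{-54} - 7 = 12 \cdot 3 i \sqrt{6} - 7 = 36 i \sqrt{6} - 7 = -7 + 36 i \sqrt{6}$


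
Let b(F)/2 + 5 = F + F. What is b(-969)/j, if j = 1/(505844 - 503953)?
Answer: -7348426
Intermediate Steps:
b(F) = -10 + 4*F (b(F) = -10 + 2*(F + F) = -10 + 2*(2*F) = -10 + 4*F)
j = 1/1891 ≈ 0.00052882
b(-969)/j = (-10 + 4*(-969))/(1/1891) = (-10 - 3876)*1891 = -3886*1891 = -7348426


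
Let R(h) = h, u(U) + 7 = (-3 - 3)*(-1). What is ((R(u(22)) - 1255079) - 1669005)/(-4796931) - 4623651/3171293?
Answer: -4302068174392/5070824567261 ≈ -0.84840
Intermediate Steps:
u(U) = -1 (u(U) = -7 + (-3 - 3)*(-1) = -7 - 6*(-1) = -7 + 6 = -1)
((R(u(22)) - 1255079) - 1669005)/(-4796931) - 4623651/3171293 = ((-1 - 1255079) - 1669005)/(-4796931) - 4623651/3171293 = (-1255080 - 1669005)*(-1/4796931) - 4623651*1/3171293 = -2924085*(-1/4796931) - 4623651/3171293 = 974695/1598977 - 4623651/3171293 = -4302068174392/5070824567261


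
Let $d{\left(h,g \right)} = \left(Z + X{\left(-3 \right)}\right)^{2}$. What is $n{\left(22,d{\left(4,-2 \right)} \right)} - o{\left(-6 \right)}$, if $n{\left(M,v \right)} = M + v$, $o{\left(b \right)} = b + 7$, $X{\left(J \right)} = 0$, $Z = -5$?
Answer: $46$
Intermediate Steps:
$d{\left(h,g \right)} = 25$ ($d{\left(h,g \right)} = \left(-5 + 0\right)^{2} = \left(-5\right)^{2} = 25$)
$o{\left(b \right)} = 7 + b$
$n{\left(22,d{\left(4,-2 \right)} \right)} - o{\left(-6 \right)} = \left(22 + 25\right) - \left(7 - 6\right) = 47 - 1 = 46$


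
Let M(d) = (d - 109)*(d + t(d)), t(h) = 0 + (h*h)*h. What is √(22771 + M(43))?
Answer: I*√5227529 ≈ 2286.4*I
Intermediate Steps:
t(h) = h³ (t(h) = 0 + h²*h = 0 + h³ = h³)
M(d) = (-109 + d)*(d + d³) (M(d) = (d - 109)*(d + d³) = (-109 + d)*(d + d³))
√(22771 + M(43)) = √(22771 + 43*(-109 + 43 + 43³ - 109*43²)) = √(22771 + 43*(-109 + 43 + 79507 - 109*1849)) = √(22771 + 43*(-109 + 43 + 79507 - 201541)) = √(22771 + 43*(-122100)) = √(22771 - 5250300) = √(-5227529) = I*√5227529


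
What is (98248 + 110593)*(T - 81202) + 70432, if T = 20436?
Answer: -12690361774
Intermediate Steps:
(98248 + 110593)*(T - 81202) + 70432 = (98248 + 110593)*(20436 - 81202) + 70432 = 208841*(-60766) + 70432 = -12690432206 + 70432 = -12690361774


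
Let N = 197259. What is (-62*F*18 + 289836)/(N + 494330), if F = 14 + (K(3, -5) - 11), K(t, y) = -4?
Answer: 290952/691589 ≈ 0.42070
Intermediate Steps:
F = -1 (F = 14 + (-4 - 11) = 14 - 15 = -1)
(-62*F*18 + 289836)/(N + 494330) = (-62*(-1)*18 + 289836)/(197259 + 494330) = (62*18 + 289836)/691589 = (1116 + 289836)*(1/691589) = 290952*(1/691589) = 290952/691589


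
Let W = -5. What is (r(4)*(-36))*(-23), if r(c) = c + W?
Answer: -828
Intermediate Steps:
r(c) = -5 + c (r(c) = c - 5 = -5 + c)
(r(4)*(-36))*(-23) = ((-5 + 4)*(-36))*(-23) = -1*(-36)*(-23) = 36*(-23) = -828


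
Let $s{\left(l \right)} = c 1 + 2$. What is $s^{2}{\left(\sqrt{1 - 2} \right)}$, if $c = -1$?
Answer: $1$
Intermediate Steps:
$s{\left(l \right)} = 1$ ($s{\left(l \right)} = \left(-1\right) 1 + 2 = -1 + 2 = 1$)
$s^{2}{\left(\sqrt{1 - 2} \right)} = 1^{2} = 1$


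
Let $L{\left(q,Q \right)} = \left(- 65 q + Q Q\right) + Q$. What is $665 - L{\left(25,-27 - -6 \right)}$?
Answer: $1870$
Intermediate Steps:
$L{\left(q,Q \right)} = Q + Q^{2} - 65 q$ ($L{\left(q,Q \right)} = \left(- 65 q + Q^{2}\right) + Q = \left(Q^{2} - 65 q\right) + Q = Q + Q^{2} - 65 q$)
$665 - L{\left(25,-27 - -6 \right)} = 665 - \left(\left(-27 - -6\right) + \left(-27 - -6\right)^{2} - 1625\right) = 665 - \left(\left(-27 + 6\right) + \left(-27 + 6\right)^{2} - 1625\right) = 665 - \left(-21 + \left(-21\right)^{2} - 1625\right) = 665 - \left(-21 + 441 - 1625\right) = 665 - -1205 = 665 + 1205 = 1870$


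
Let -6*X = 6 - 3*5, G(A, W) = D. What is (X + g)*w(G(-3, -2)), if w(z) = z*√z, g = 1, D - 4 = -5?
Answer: -5*I/2 ≈ -2.5*I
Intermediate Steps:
D = -1 (D = 4 - 5 = -1)
G(A, W) = -1
w(z) = z^(3/2)
X = 3/2 (X = -(6 - 3*5)/6 = -(6 - 15)/6 = -⅙*(-9) = 3/2 ≈ 1.5000)
(X + g)*w(G(-3, -2)) = (3/2 + 1)*(-1)^(3/2) = 5*(-I)/2 = -5*I/2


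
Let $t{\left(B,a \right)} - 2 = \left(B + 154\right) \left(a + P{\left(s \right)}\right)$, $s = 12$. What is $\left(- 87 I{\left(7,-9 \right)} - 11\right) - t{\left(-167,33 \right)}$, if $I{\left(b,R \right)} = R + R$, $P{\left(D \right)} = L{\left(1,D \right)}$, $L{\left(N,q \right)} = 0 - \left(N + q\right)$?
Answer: $1813$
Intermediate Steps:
$L{\left(N,q \right)} = - N - q$ ($L{\left(N,q \right)} = 0 - \left(N + q\right) = - N - q$)
$P{\left(D \right)} = -1 - D$ ($P{\left(D \right)} = \left(-1\right) 1 - D = -1 - D$)
$I{\left(b,R \right)} = 2 R$
$t{\left(B,a \right)} = 2 + \left(-13 + a\right) \left(154 + B\right)$ ($t{\left(B,a \right)} = 2 + \left(B + 154\right) \left(a - 13\right) = 2 + \left(154 + B\right) \left(a - 13\right) = 2 + \left(154 + B\right) \left(-13 + a\right) = 2 + \left(-13 + a\right) \left(154 + B\right)$)
$\left(- 87 I{\left(7,-9 \right)} - 11\right) - t{\left(-167,33 \right)} = \left(- 87 \cdot 2 \left(-9\right) - 11\right) - \left(-2000 - -2171 + 154 \cdot 33 - 5511\right) = \left(\left(-87\right) \left(-18\right) - 11\right) - \left(-2000 + 2171 + 5082 - 5511\right) = \left(1566 - 11\right) - -258 = 1555 + 258 = 1813$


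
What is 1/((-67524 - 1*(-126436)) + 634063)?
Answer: 1/692975 ≈ 1.4431e-6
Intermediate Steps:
1/((-67524 - 1*(-126436)) + 634063) = 1/((-67524 + 126436) + 634063) = 1/(58912 + 634063) = 1/692975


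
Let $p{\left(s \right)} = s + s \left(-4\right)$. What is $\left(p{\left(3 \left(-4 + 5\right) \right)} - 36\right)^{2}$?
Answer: $2025$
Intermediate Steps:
$p{\left(s \right)} = - 3 s$ ($p{\left(s \right)} = s - 4 s = - 3 s$)
$\left(p{\left(3 \left(-4 + 5\right) \right)} - 36\right)^{2} = \left(- 3 \cdot 3 \left(-4 + 5\right) - 36\right)^{2} = \left(- 3 \cdot 3 \cdot 1 - 36\right)^{2} = \left(\left(-3\right) 3 - 36\right)^{2} = \left(-9 - 36\right)^{2} = \left(-45\right)^{2} = 2025$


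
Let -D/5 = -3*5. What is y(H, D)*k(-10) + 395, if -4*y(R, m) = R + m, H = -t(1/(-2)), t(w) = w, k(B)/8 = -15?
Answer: 2660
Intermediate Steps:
k(B) = -120 (k(B) = 8*(-15) = -120)
H = ½ (H = -1/(-2) = -(-1)/2 = -1*(-½) = ½ ≈ 0.50000)
D = 75 (D = -(-15)*5 = -5*(-15) = 75)
y(R, m) = -R/4 - m/4 (y(R, m) = -(R + m)/4 = -R/4 - m/4)
y(H, D)*k(-10) + 395 = (-¼*½ - ¼*75)*(-120) + 395 = (-⅛ - 75/4)*(-120) + 395 = -151/8*(-120) + 395 = 2265 + 395 = 2660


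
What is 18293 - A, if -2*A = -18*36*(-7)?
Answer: 20561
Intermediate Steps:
A = -2268 (A = -(-18*36)*(-7)/2 = -(-324)*(-7) = -1/2*4536 = -2268)
18293 - A = 18293 - 1*(-2268) = 18293 + 2268 = 20561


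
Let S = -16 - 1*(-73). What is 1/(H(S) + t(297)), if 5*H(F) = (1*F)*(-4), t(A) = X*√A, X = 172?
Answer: 95/18300768 + 1075*√33/18300768 ≈ 0.00034263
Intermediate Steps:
t(A) = 172*√A
S = 57 (S = -16 + 73 = 57)
H(F) = -4*F/5 (H(F) = ((1*F)*(-4))/5 = (F*(-4))/5 = (-4*F)/5 = -4*F/5)
1/(H(S) + t(297)) = 1/(-⅘*57 + 172*√297) = 1/(-228/5 + 172*(3*√33)) = 1/(-228/5 + 516*√33)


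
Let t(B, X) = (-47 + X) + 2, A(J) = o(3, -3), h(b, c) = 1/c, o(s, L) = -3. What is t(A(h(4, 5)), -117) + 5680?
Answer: 5518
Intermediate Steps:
A(J) = -3
t(B, X) = -45 + X
t(A(h(4, 5)), -117) + 5680 = (-45 - 117) + 5680 = -162 + 5680 = 5518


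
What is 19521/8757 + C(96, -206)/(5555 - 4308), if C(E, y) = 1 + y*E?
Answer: -16536332/1213331 ≈ -13.629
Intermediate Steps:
C(E, y) = 1 + E*y
19521/8757 + C(96, -206)/(5555 - 4308) = 19521/8757 + (1 + 96*(-206))/(5555 - 4308) = 19521*(1/8757) + (1 - 19776)/1247 = 2169/973 - 19775*1/1247 = 2169/973 - 19775/1247 = -16536332/1213331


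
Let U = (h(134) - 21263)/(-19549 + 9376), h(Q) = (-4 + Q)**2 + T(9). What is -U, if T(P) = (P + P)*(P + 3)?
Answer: -4147/10173 ≈ -0.40765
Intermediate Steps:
T(P) = 2*P*(3 + P) (T(P) = (2*P)*(3 + P) = 2*P*(3 + P))
h(Q) = 216 + (-4 + Q)**2 (h(Q) = (-4 + Q)**2 + 2*9*(3 + 9) = (-4 + Q)**2 + 2*9*12 = (-4 + Q)**2 + 216 = 216 + (-4 + Q)**2)
U = 4147/10173 (U = ((216 + (-4 + 134)**2) - 21263)/(-19549 + 9376) = ((216 + 130**2) - 21263)/(-10173) = ((216 + 16900) - 21263)*(-1/10173) = (17116 - 21263)*(-1/10173) = -4147*(-1/10173) = 4147/10173 ≈ 0.40765)
-U = -1*4147/10173 = -4147/10173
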